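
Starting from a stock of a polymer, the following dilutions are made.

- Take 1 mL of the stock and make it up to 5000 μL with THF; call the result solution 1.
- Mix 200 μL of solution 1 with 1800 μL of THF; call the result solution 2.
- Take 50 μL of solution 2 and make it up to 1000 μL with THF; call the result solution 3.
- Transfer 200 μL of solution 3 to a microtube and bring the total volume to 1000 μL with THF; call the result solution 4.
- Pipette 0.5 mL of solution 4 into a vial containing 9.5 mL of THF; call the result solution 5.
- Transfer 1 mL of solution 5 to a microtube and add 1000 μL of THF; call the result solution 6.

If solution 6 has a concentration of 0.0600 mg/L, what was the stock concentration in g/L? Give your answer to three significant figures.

12.0 g/L

Step 1: 1 mL brought to 5000 μL → factor 5/1 = 5
Step 2: 200 μL + 1800 μL = 2000 μL total → factor 2000/200 = 10
Step 3: 50 μL brought to 1000 μL → factor 1000/50 = 20
Step 4: 200 μL brought to 1000 μL → factor 1000/200 = 5
Step 5: 0.5 mL + 9.5 mL = 10 mL total → factor 10/0.5 = 20
Step 6: 1 mL + 1000 μL = 2 mL total → factor 2/1 = 2
Overall dilution factor = 5 × 10 × 20 × 5 × 20 × 2 = 2 × 10^5
Stock = 0.0600 mg/L × 2 × 10^5 = 1.200 × 10^4 mg/L = 12.0 g/L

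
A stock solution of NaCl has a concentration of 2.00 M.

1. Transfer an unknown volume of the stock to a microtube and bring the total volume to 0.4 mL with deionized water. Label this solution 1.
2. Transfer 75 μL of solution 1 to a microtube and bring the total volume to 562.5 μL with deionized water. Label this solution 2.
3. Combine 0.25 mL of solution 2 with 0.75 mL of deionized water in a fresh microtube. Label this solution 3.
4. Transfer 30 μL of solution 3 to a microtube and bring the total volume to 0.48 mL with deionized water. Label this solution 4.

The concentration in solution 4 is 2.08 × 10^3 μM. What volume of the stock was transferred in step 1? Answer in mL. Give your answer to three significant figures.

Step 1: v brought to 0.4 mL → factor = 0.4 mL/v
Step 2: 75 μL brought to 562.5 μL → factor 562.5/75 = 7.5
Step 3: 0.25 mL + 0.75 mL = 1 mL total → factor 1/0.25 = 4
Step 4: 30 μL brought to 0.48 mL → factor 480/30 = 16
Product of known-step factors = 480
Overall factor = 2.00 M / (2.08 × 10^3 μM) = 961.54
Step-1 factor = 961.54 / 480 = 2.0032
v = 0.4 mL / 2.0032 = 0.200 mL

0.200 mL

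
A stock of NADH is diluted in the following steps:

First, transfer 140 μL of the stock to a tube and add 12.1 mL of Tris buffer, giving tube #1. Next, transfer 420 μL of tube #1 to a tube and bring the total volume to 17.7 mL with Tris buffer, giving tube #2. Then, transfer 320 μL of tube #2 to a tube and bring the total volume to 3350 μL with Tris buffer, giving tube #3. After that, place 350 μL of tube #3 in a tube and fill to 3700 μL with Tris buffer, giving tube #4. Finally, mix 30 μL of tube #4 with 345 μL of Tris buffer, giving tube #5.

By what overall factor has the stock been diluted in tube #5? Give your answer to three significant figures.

Step 1: 140 μL + 12.1 mL = 12240 μL total → factor 12240/140 = 87.429
Step 2: 420 μL brought to 17.7 mL → factor 17700/420 = 42.143
Step 3: 320 μL brought to 3350 μL → factor 3350/320 = 10.469
Step 4: 350 μL brought to 3700 μL → factor 3700/350 = 10.571
Step 5: 30 μL + 345 μL = 375 μL total → factor 375/30 = 12.5
Overall dilution factor = 87.429 × 42.143 × 10.469 × 10.571 × 12.5 = 5.097 × 10^6

5.10 × 10^6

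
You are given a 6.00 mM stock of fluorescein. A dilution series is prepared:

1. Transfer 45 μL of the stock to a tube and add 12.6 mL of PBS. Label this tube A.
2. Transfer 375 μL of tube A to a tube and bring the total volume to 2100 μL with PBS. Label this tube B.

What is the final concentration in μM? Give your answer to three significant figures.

3.81 μM

Step 1: 45 μL + 12.6 mL = 12645 μL total → factor 12645/45 = 281
Step 2: 375 μL brought to 2100 μL → factor 2100/375 = 5.6
Overall dilution factor = 281 × 5.6 = 1573.6
Final = 6.00 mM / 1573.6 = 0.003813 mM = 3.81 μM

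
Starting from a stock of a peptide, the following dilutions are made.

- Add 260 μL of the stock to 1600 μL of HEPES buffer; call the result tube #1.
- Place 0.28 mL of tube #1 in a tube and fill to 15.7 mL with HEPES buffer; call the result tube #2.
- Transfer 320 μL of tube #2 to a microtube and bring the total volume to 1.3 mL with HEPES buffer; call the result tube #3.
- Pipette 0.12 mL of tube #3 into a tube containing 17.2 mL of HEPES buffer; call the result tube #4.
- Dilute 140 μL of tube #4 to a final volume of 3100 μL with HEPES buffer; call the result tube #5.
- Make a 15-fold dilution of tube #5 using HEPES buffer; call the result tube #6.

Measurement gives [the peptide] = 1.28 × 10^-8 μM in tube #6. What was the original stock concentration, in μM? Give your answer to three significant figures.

Step 1: 260 μL + 1600 μL = 1860 μL total → factor 1860/260 = 7.1538
Step 2: 0.28 mL brought to 15.7 mL → factor 15.7/0.28 = 56.071
Step 3: 320 μL brought to 1.3 mL → factor 1300/320 = 4.0625
Step 4: 0.12 mL + 17.2 mL = 17.32 mL total → factor 17.32/0.12 = 144.33
Step 5: 140 μL brought to 3100 μL → factor 3100/140 = 22.143
Step 6: 15-fold → factor 15
Overall dilution factor = 7.1538 × 56.071 × 4.0625 × 144.33 × 22.143 × 15 = 7.8121 × 10^7
Stock = 1.28 × 10^-8 μM × 7.8121 × 10^7 = 1.00 μM

1.00 μM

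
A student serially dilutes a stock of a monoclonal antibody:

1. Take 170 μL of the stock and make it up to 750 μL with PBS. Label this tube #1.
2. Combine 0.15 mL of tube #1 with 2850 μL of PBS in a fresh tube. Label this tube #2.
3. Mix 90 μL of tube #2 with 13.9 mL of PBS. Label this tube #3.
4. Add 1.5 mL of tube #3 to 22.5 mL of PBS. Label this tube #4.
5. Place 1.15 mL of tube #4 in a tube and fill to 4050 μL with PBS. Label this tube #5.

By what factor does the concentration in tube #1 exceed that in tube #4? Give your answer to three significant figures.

Step 1: 170 μL brought to 750 μL → factor 750/170 = 4.4118
Step 2: 0.15 mL + 2850 μL = 3 mL total → factor 3/0.15 = 20
Step 3: 90 μL + 13.9 mL = 13990 μL total → factor 13990/90 = 155.44
Step 4: 1.5 mL + 22.5 mL = 24 mL total → factor 24/1.5 = 16
Dilution factor to tube #1 = 4.4118; to tube #4 = 2.1945 × 10^5
[tube #1]/[tube #4] = (factor to tube #4)/(factor to tube #1) = 2.1945 × 10^5/4.4118 = 4.97 × 10^4

4.97 × 10^4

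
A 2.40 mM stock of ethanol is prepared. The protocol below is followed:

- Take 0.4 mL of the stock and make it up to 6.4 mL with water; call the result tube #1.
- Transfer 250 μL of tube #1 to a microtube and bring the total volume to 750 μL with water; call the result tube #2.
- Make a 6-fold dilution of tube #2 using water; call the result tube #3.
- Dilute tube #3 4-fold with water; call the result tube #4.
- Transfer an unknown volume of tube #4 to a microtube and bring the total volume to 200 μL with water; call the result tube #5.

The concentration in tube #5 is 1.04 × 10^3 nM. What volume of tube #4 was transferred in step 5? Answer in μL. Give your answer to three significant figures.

Step 1: 0.4 mL brought to 6.4 mL → factor 6.4/0.4 = 16
Step 2: 250 μL brought to 750 μL → factor 750/250 = 3
Step 3: 6-fold → factor 6
Step 4: 4-fold → factor 4
Step 5: v brought to 200 μL → factor = 200 μL/v
Product of known-step factors = 1152
Overall factor = 2.40 mM / (1.04 × 10^3 nM) = 2307.7
Step-5 factor = 2307.7 / 1152 = 2.0032
v = 200 μL / 2.0032 = 99.8 μL

99.8 μL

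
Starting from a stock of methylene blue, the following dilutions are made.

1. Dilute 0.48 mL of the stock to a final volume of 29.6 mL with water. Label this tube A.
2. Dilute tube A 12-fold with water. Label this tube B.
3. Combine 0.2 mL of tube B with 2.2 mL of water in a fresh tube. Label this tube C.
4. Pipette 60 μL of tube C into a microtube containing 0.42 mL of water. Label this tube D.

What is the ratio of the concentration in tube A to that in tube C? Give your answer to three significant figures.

144

Step 1: 0.48 mL brought to 29.6 mL → factor 29.6/0.48 = 61.667
Step 2: 12-fold → factor 12
Step 3: 0.2 mL + 2.2 mL = 2.4 mL total → factor 2.4/0.2 = 12
Dilution factor to tube A = 61.667; to tube C = 8880
[tube A]/[tube C] = (factor to tube C)/(factor to tube A) = 8880/61.667 = 144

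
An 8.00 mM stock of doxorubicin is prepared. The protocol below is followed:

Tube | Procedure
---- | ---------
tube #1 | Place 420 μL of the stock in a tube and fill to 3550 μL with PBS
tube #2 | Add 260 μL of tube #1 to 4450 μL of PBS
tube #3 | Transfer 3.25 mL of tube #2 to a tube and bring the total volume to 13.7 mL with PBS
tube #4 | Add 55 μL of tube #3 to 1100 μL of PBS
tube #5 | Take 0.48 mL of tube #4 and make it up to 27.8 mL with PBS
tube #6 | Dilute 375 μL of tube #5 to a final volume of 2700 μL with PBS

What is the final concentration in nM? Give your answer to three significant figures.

Step 1: 420 μL brought to 3550 μL → factor 3550/420 = 8.4524
Step 2: 260 μL + 4450 μL = 4710 μL total → factor 4710/260 = 18.115
Step 3: 3.25 mL brought to 13.7 mL → factor 13.7/3.25 = 4.2154
Step 4: 55 μL + 1100 μL = 1155 μL total → factor 1155/55 = 21
Step 5: 0.48 mL brought to 27.8 mL → factor 27.8/0.48 = 57.917
Step 6: 375 μL brought to 2700 μL → factor 2700/375 = 7.2
Overall dilution factor = 8.4524 × 18.115 × 4.2154 × 21 × 57.917 × 7.2 = 5.6522 × 10^6
Final = 8.00 mM / 5.6522 × 10^6 = 1.415 × 10^-6 mM = 1.42 nM

1.42 nM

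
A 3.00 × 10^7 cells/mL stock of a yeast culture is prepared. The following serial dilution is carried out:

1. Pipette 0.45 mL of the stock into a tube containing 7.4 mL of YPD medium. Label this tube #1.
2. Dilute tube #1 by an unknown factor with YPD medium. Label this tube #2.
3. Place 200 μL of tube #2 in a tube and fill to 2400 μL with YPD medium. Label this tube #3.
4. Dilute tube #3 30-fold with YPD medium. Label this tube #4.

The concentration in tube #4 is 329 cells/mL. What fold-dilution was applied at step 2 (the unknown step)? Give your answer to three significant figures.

Step 1: 0.45 mL + 7.4 mL = 7.85 mL total → factor 7.85/0.45 = 17.444
Step 2: unknown factor x
Step 3: 200 μL brought to 2400 μL → factor 2400/200 = 12
Step 4: 30-fold → factor 30
Product of known-step factors = 6280
Overall factor = 3.00 × 10^7 cells/mL / (329 cells/mL) = 91185
x = 91185 / 6280 = 14.5

14.5-fold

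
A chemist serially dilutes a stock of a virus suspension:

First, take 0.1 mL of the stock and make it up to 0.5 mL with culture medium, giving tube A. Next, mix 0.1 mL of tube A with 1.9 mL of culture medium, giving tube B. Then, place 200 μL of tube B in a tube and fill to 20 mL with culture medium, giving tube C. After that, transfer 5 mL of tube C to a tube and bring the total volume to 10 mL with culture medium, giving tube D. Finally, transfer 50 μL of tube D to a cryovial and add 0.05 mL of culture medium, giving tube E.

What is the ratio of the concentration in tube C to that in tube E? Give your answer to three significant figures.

4.00

Step 1: 0.1 mL brought to 0.5 mL → factor 0.5/0.1 = 5
Step 2: 0.1 mL + 1.9 mL = 2 mL total → factor 2/0.1 = 20
Step 3: 200 μL brought to 20 mL → factor 20000/200 = 100
Step 4: 5 mL brought to 10 mL → factor 10/5 = 2
Step 5: 50 μL + 0.05 mL = 100 μL total → factor 100/50 = 2
Dilution factor to tube C = 10000; to tube E = 40000
[tube C]/[tube E] = (factor to tube E)/(factor to tube C) = 40000/10000 = 4.00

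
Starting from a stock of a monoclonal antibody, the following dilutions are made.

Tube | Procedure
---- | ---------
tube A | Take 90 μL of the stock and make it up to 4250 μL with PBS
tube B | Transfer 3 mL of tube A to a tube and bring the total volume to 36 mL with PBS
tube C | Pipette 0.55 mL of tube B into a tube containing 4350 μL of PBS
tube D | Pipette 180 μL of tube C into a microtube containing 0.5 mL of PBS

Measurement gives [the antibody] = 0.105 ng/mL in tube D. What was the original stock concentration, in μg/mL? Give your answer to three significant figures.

Step 1: 90 μL brought to 4250 μL → factor 4250/90 = 47.222
Step 2: 3 mL brought to 36 mL → factor 36/3 = 12
Step 3: 0.55 mL + 4350 μL = 4.9 mL total → factor 4.9/0.55 = 8.9091
Step 4: 180 μL + 0.5 mL = 680 μL total → factor 680/180 = 3.7778
Overall dilution factor = 47.222 × 12 × 8.9091 × 3.7778 = 19072
Stock = 0.105 ng/mL × 19072 = 2003 ng/mL = 2.00 μg/mL

2.00 μg/mL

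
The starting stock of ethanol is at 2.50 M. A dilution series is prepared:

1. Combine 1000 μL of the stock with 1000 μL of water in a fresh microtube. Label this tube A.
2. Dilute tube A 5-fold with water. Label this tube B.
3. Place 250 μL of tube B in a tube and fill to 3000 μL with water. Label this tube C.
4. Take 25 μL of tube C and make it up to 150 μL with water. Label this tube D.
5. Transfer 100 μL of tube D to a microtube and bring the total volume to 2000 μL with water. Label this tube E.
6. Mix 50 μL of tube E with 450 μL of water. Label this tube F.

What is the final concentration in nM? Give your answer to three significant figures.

Step 1: 1000 μL + 1000 μL = 2000 μL total → factor 2000/1000 = 2
Step 2: 5-fold → factor 5
Step 3: 250 μL brought to 3000 μL → factor 3000/250 = 12
Step 4: 25 μL brought to 150 μL → factor 150/25 = 6
Step 5: 100 μL brought to 2000 μL → factor 2000/100 = 20
Step 6: 50 μL + 450 μL = 500 μL total → factor 500/50 = 10
Overall dilution factor = 2 × 5 × 12 × 6 × 20 × 10 = 1.44 × 10^5
Final = 2.50 M / 1.44 × 10^5 = 1.736 × 10^-5 M = 1.74 × 10^4 nM

1.74 × 10^4 nM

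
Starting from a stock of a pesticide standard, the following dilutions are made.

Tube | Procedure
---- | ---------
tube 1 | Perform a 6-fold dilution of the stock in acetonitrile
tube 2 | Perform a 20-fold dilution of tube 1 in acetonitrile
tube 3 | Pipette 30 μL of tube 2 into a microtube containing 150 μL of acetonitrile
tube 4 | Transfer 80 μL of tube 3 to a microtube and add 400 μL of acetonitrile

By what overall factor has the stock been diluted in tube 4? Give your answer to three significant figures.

4.32 × 10^3

Step 1: 6-fold → factor 6
Step 2: 20-fold → factor 20
Step 3: 30 μL + 150 μL = 180 μL total → factor 180/30 = 6
Step 4: 80 μL + 400 μL = 480 μL total → factor 480/80 = 6
Overall dilution factor = 6 × 20 × 6 × 6 = 4320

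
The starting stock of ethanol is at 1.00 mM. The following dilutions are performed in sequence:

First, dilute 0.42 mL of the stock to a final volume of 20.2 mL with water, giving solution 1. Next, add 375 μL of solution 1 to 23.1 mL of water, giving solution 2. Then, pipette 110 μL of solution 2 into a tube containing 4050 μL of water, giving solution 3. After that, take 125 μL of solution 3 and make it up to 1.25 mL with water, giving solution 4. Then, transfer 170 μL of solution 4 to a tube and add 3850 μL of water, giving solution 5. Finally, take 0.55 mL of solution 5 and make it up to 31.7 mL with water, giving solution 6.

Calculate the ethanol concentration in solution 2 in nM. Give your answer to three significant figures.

332 nM

Step 1: 0.42 mL brought to 20.2 mL → factor 20.2/0.42 = 48.095
Step 2: 375 μL + 23.1 mL = 23475 μL total → factor 23475/375 = 62.6
Dilution factor through solution 2 = 48.095 × 62.6 = 3010.8
[solution 2] = 1.00 mM / 3010.8 = 0.0003321 mM = 332 nM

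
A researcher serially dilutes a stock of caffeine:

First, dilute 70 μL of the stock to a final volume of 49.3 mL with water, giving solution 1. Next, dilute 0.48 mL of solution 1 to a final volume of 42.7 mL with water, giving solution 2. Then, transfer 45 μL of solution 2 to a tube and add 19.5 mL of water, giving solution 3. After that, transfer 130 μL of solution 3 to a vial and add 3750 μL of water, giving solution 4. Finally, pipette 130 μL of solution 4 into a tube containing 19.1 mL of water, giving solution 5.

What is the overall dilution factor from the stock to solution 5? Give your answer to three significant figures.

1.20 × 10^11

Step 1: 70 μL brought to 49.3 mL → factor 49300/70 = 704.29
Step 2: 0.48 mL brought to 42.7 mL → factor 42.7/0.48 = 88.958
Step 3: 45 μL + 19.5 mL = 19545 μL total → factor 19545/45 = 434.33
Step 4: 130 μL + 3750 μL = 3880 μL total → factor 3880/130 = 29.846
Step 5: 130 μL + 19.1 mL = 19230 μL total → factor 19230/130 = 147.92
Overall dilution factor = 704.29 × 88.958 × 434.33 × 29.846 × 147.92 = 1.2014 × 10^11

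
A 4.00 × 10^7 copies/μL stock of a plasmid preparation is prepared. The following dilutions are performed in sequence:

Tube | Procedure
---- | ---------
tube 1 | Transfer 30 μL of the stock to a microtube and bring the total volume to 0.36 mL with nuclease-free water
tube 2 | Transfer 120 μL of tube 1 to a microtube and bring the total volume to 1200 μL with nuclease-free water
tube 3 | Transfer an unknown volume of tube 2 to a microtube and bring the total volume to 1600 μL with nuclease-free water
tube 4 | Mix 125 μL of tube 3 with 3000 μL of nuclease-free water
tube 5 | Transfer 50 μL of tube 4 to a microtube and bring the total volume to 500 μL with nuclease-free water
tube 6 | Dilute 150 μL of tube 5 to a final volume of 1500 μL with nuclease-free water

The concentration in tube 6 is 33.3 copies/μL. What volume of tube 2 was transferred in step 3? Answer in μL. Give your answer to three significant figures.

Step 1: 30 μL brought to 0.36 mL → factor 360/30 = 12
Step 2: 120 μL brought to 1200 μL → factor 1200/120 = 10
Step 3: v brought to 1600 μL → factor = 1600 μL/v
Step 4: 125 μL + 3000 μL = 3125 μL total → factor 3125/125 = 25
Step 5: 50 μL brought to 500 μL → factor 500/50 = 10
Step 6: 150 μL brought to 1500 μL → factor 1500/150 = 10
Product of known-step factors = 3 × 10^5
Overall factor = 4.00 × 10^7 copies/μL / (33.3 copies/μL) = 1.2012 × 10^6
Step-3 factor = 1.2012 × 10^6 / 3 × 10^5 = 4.004
v = 1600 μL / 4.004 = 400 μL

400 μL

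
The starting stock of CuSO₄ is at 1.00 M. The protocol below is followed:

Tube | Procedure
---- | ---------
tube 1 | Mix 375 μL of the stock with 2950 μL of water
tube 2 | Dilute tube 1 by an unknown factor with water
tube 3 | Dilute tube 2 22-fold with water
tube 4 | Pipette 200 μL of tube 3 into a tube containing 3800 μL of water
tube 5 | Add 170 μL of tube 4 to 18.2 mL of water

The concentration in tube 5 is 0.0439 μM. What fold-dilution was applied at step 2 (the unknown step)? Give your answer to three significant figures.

54.0-fold

Step 1: 375 μL + 2950 μL = 3325 μL total → factor 3325/375 = 8.8667
Step 2: unknown factor x
Step 3: 22-fold → factor 22
Step 4: 200 μL + 3800 μL = 4000 μL total → factor 4000/200 = 20
Step 5: 170 μL + 18.2 mL = 18370 μL total → factor 18370/170 = 108.06
Product of known-step factors = 4.2157 × 10^5
Overall factor = 1.00 M / (0.0439 μM) = 2.2779 × 10^7
x = 2.2779 × 10^7 / 4.2157 × 10^5 = 54.0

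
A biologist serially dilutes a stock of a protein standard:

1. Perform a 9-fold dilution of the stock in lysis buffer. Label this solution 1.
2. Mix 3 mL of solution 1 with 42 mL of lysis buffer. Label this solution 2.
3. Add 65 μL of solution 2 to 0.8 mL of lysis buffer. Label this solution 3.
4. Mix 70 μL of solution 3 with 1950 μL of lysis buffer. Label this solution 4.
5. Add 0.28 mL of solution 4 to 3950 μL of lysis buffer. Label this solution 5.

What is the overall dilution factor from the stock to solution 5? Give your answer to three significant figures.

7.83 × 10^5

Step 1: 9-fold → factor 9
Step 2: 3 mL + 42 mL = 45 mL total → factor 45/3 = 15
Step 3: 65 μL + 0.8 mL = 865 μL total → factor 865/65 = 13.308
Step 4: 70 μL + 1950 μL = 2020 μL total → factor 2020/70 = 28.857
Step 5: 0.28 mL + 3950 μL = 4.23 mL total → factor 4.23/0.28 = 15.107
Overall dilution factor = 9 × 15 × 13.308 × 28.857 × 15.107 = 7.832 × 10^5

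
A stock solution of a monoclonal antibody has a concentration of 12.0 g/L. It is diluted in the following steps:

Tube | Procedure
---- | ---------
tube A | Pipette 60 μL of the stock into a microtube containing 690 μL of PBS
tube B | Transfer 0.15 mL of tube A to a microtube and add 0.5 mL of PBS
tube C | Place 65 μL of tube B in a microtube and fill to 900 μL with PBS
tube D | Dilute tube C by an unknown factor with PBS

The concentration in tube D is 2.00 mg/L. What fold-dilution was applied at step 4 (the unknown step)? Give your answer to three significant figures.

Step 1: 60 μL + 690 μL = 750 μL total → factor 750/60 = 12.5
Step 2: 0.15 mL + 0.5 mL = 0.65 mL total → factor 0.65/0.15 = 4.3333
Step 3: 65 μL brought to 900 μL → factor 900/65 = 13.846
Step 4: unknown factor x
Product of known-step factors = 750
Overall factor = 12.0 g/L / (2.00 mg/L) = 6000
x = 6000 / 750 = 8.00

8.00-fold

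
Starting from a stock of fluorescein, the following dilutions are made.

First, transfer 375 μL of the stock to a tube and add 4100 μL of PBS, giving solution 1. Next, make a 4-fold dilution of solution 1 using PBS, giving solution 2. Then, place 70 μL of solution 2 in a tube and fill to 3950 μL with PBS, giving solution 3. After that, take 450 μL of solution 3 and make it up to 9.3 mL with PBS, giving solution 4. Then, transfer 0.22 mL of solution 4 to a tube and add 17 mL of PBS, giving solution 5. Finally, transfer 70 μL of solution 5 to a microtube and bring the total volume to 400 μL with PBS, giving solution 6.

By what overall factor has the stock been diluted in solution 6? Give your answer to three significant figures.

2.49 × 10^7

Step 1: 375 μL + 4100 μL = 4475 μL total → factor 4475/375 = 11.933
Step 2: 4-fold → factor 4
Step 3: 70 μL brought to 3950 μL → factor 3950/70 = 56.429
Step 4: 450 μL brought to 9.3 mL → factor 9300/450 = 20.667
Step 5: 0.22 mL + 17 mL = 17.22 mL total → factor 17.22/0.22 = 78.273
Step 6: 70 μL brought to 400 μL → factor 400/70 = 5.7143
Overall dilution factor = 11.933 × 4 × 56.429 × 20.667 × 78.273 × 5.7143 = 2.4898 × 10^7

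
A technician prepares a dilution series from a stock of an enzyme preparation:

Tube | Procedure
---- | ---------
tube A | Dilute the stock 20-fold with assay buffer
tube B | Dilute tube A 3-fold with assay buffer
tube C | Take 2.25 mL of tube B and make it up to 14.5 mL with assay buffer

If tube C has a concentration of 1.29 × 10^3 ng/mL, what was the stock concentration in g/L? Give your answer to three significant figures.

Step 1: 20-fold → factor 20
Step 2: 3-fold → factor 3
Step 3: 2.25 mL brought to 14.5 mL → factor 14.5/2.25 = 6.4444
Overall dilution factor = 20 × 3 × 6.4444 = 386.67
Stock = 1.29 × 10^3 ng/mL × 386.67 = 4.988 × 10^5 ng/mL = 0.499 g/L

0.499 g/L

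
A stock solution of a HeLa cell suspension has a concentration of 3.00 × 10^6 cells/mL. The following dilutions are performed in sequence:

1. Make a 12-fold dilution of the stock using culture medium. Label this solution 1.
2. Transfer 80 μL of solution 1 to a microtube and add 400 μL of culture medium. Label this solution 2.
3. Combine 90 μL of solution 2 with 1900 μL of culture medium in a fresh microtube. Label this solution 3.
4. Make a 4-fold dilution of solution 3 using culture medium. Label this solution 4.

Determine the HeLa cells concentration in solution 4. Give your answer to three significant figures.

471 cells/mL

Step 1: 12-fold → factor 12
Step 2: 80 μL + 400 μL = 480 μL total → factor 480/80 = 6
Step 3: 90 μL + 1900 μL = 1990 μL total → factor 1990/90 = 22.111
Step 4: 4-fold → factor 4
Overall dilution factor = 12 × 6 × 22.111 × 4 = 6368
Final = 3.00 × 10^6 cells/mL / 6368 = 471 cells/mL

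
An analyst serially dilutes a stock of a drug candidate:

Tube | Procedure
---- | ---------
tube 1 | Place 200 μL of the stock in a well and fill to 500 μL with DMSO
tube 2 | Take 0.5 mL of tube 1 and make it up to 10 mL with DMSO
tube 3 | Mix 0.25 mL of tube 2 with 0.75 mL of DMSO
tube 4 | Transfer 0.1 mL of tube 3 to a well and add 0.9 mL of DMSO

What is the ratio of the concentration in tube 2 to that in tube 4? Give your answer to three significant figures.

Step 1: 200 μL brought to 500 μL → factor 500/200 = 2.5
Step 2: 0.5 mL brought to 10 mL → factor 10/0.5 = 20
Step 3: 0.25 mL + 0.75 mL = 1 mL total → factor 1/0.25 = 4
Step 4: 0.1 mL + 0.9 mL = 1 mL total → factor 1/0.1 = 10
Dilution factor to tube 2 = 50; to tube 4 = 2000
[tube 2]/[tube 4] = (factor to tube 4)/(factor to tube 2) = 2000/50 = 40.0

40.0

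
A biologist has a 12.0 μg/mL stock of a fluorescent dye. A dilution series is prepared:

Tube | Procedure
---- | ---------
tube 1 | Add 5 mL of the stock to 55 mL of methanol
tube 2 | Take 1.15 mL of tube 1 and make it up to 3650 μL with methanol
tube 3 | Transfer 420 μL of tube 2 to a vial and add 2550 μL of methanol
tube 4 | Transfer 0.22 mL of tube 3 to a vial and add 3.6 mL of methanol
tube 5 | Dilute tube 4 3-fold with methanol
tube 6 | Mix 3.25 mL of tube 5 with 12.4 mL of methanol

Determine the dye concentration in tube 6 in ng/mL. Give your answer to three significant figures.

Step 1: 5 mL + 55 mL = 60 mL total → factor 60/5 = 12
Step 2: 1.15 mL brought to 3650 μL → factor 3.65/1.15 = 3.1739
Step 3: 420 μL + 2550 μL = 2970 μL total → factor 2970/420 = 7.0714
Step 4: 0.22 mL + 3.6 mL = 3.82 mL total → factor 3.82/0.22 = 17.364
Step 5: 3-fold → factor 3
Step 6: 3.25 mL + 12.4 mL = 15.65 mL total → factor 15.65/3.25 = 4.8154
Overall dilution factor = 12 × 3.1739 × 7.0714 × 17.364 × 3 × 4.8154 = 67558
Final = 12.0 μg/mL / 67558 = 0.0001776 μg/mL = 0.178 ng/mL

0.178 ng/mL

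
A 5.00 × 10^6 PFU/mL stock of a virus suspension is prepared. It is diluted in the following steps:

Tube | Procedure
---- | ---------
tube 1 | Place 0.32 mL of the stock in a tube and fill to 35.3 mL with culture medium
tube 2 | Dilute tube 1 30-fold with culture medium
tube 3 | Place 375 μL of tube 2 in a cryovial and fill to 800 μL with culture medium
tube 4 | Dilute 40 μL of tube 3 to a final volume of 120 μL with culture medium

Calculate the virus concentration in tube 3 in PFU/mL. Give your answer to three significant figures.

Step 1: 0.32 mL brought to 35.3 mL → factor 35.3/0.32 = 110.31
Step 2: 30-fold → factor 30
Step 3: 375 μL brought to 800 μL → factor 800/375 = 2.1333
Dilution factor through tube 3 = 110.31 × 30 × 2.1333 = 7060
[tube 3] = 5.00 × 10^6 PFU/mL / 7060 = 708 PFU/mL

708 PFU/mL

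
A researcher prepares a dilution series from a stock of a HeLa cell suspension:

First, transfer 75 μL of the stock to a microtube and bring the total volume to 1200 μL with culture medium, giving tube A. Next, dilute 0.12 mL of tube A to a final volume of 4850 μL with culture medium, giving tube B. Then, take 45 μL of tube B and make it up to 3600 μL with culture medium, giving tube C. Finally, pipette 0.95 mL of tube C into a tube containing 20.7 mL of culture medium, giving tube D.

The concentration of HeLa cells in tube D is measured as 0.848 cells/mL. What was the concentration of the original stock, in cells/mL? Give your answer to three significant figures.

1.00 × 10^6 cells/mL

Step 1: 75 μL brought to 1200 μL → factor 1200/75 = 16
Step 2: 0.12 mL brought to 4850 μL → factor 4.85/0.12 = 40.417
Step 3: 45 μL brought to 3600 μL → factor 3600/45 = 80
Step 4: 0.95 mL + 20.7 mL = 21.65 mL total → factor 21.65/0.95 = 22.789
Overall dilution factor = 16 × 40.417 × 80 × 22.789 = 1.179 × 10^6
Stock = 0.848 cells/mL × 1.179 × 10^6 = 1.00 × 10^6 cells/mL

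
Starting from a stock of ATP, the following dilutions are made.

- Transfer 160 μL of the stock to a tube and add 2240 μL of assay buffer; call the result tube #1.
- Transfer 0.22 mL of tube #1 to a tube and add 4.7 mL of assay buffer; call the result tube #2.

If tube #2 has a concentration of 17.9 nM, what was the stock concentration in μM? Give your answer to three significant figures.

6.00 μM

Step 1: 160 μL + 2240 μL = 2400 μL total → factor 2400/160 = 15
Step 2: 0.22 mL + 4.7 mL = 4.92 mL total → factor 4.92/0.22 = 22.364
Overall dilution factor = 15 × 22.364 = 335.45
Stock = 17.9 nM × 335.45 = 6005 nM = 6.00 μM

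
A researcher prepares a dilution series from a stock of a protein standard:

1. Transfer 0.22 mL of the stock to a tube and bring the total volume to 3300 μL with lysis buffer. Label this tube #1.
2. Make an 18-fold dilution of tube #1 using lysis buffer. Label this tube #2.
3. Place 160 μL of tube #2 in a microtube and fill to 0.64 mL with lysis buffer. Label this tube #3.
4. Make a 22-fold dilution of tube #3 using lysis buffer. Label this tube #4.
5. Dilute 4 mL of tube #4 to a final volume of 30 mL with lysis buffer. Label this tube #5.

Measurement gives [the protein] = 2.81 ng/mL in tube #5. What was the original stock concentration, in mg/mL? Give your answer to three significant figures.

0.501 mg/mL

Step 1: 0.22 mL brought to 3300 μL → factor 3.3/0.22 = 15
Step 2: 18-fold → factor 18
Step 3: 160 μL brought to 0.64 mL → factor 640/160 = 4
Step 4: 22-fold → factor 22
Step 5: 4 mL brought to 30 mL → factor 30/4 = 7.5
Overall dilution factor = 15 × 18 × 4 × 22 × 7.5 = 1.782 × 10^5
Stock = 2.81 ng/mL × 1.782 × 10^5 = 5.007 × 10^5 ng/mL = 0.501 mg/mL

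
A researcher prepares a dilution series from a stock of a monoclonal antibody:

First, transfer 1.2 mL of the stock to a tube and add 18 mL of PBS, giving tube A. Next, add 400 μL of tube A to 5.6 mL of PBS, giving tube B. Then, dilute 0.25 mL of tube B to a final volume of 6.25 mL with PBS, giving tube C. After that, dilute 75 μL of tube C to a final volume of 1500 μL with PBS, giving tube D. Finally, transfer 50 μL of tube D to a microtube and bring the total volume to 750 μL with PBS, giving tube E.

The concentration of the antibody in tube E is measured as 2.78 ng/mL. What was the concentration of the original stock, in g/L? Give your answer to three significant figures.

5.00 g/L

Step 1: 1.2 mL + 18 mL = 19.2 mL total → factor 19.2/1.2 = 16
Step 2: 400 μL + 5.6 mL = 6000 μL total → factor 6000/400 = 15
Step 3: 0.25 mL brought to 6.25 mL → factor 6.25/0.25 = 25
Step 4: 75 μL brought to 1500 μL → factor 1500/75 = 20
Step 5: 50 μL brought to 750 μL → factor 750/50 = 15
Overall dilution factor = 16 × 15 × 25 × 20 × 15 = 1.8 × 10^6
Stock = 2.78 ng/mL × 1.8 × 10^6 = 5.004 × 10^6 ng/mL = 5.00 g/L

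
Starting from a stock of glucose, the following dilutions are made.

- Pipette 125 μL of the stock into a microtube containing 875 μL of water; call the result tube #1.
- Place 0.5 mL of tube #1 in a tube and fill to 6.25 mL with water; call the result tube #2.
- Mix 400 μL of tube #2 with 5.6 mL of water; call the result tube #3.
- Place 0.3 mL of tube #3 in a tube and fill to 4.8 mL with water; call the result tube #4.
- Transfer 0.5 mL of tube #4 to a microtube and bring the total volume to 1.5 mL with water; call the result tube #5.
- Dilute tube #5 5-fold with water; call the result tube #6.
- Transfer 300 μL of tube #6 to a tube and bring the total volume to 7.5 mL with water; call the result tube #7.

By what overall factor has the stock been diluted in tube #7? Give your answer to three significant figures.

Step 1: 125 μL + 875 μL = 1000 μL total → factor 1000/125 = 8
Step 2: 0.5 mL brought to 6.25 mL → factor 6.25/0.5 = 12.5
Step 3: 400 μL + 5.6 mL = 6000 μL total → factor 6000/400 = 15
Step 4: 0.3 mL brought to 4.8 mL → factor 4.8/0.3 = 16
Step 5: 0.5 mL brought to 1.5 mL → factor 1.5/0.5 = 3
Step 6: 5-fold → factor 5
Step 7: 300 μL brought to 7.5 mL → factor 7500/300 = 25
Overall dilution factor = 8 × 12.5 × 15 × 16 × 3 × 5 × 25 = 9 × 10^6

9.00 × 10^6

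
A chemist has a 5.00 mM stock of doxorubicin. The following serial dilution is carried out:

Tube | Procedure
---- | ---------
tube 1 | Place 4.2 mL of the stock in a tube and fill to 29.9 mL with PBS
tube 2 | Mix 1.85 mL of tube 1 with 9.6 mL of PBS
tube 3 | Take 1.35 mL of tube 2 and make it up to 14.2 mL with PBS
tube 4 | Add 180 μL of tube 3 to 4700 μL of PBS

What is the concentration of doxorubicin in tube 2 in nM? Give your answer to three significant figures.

Step 1: 4.2 mL brought to 29.9 mL → factor 29.9/4.2 = 7.119
Step 2: 1.85 mL + 9.6 mL = 11.45 mL total → factor 11.45/1.85 = 6.1892
Dilution factor through tube 2 = 7.119 × 6.1892 = 44.061
[tube 2] = 5.00 mM / 44.061 = 0.1135 mM = 1.13 × 10^5 nM

1.13 × 10^5 nM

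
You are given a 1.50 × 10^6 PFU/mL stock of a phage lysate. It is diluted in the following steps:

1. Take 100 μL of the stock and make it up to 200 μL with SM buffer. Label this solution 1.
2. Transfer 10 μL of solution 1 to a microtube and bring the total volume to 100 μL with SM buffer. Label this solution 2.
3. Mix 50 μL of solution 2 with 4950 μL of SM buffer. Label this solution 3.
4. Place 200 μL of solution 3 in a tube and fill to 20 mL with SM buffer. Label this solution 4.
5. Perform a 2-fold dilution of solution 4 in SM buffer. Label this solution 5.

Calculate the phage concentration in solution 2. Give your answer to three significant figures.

Step 1: 100 μL brought to 200 μL → factor 200/100 = 2
Step 2: 10 μL brought to 100 μL → factor 100/10 = 10
Dilution factor through solution 2 = 2 × 10 = 20
[solution 2] = 1.50 × 10^6 PFU/mL / 20 = 7.50 × 10^4 PFU/mL

7.50 × 10^4 PFU/mL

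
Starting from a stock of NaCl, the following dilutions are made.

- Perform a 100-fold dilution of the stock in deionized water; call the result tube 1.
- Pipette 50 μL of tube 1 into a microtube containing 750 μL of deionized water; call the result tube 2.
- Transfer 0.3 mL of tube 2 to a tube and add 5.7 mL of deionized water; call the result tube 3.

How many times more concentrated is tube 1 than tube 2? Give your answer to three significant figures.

16.0

Step 1: 100-fold → factor 100
Step 2: 50 μL + 750 μL = 800 μL total → factor 800/50 = 16
Dilution factor to tube 1 = 100; to tube 2 = 1600
[tube 1]/[tube 2] = (factor to tube 2)/(factor to tube 1) = 1600/100 = 16.0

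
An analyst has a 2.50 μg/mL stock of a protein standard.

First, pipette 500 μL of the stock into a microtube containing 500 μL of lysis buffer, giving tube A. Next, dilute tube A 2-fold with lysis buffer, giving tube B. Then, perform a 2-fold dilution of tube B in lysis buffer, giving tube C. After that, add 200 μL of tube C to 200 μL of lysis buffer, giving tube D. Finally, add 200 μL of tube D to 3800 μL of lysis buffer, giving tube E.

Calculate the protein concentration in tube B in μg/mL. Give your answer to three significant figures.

Step 1: 500 μL + 500 μL = 1000 μL total → factor 1000/500 = 2
Step 2: 2-fold → factor 2
Dilution factor through tube B = 2 × 2 = 4
[tube B] = 2.50 μg/mL / 4 = 0.625 μg/mL

0.625 μg/mL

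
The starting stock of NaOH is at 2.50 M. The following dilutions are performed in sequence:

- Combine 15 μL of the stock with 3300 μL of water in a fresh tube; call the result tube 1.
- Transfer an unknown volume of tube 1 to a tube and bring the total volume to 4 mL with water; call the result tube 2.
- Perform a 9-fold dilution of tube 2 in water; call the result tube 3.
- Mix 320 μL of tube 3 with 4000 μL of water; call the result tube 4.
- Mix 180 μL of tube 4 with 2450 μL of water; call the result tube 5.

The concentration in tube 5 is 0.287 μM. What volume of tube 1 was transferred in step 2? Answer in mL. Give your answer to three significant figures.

0.180 mL

Step 1: 15 μL + 3300 μL = 3315 μL total → factor 3315/15 = 221
Step 2: v brought to 4 mL → factor = 4 mL/v
Step 3: 9-fold → factor 9
Step 4: 320 μL + 4000 μL = 4320 μL total → factor 4320/320 = 13.5
Step 5: 180 μL + 2450 μL = 2630 μL total → factor 2630/180 = 14.611
Product of known-step factors = 3.9233 × 10^5
Overall factor = 2.50 M / (0.287 μM) = 8.7108 × 10^6
Step-2 factor = 8.7108 × 10^6 / 3.9233 × 10^5 = 22.203
v = 4 mL / 22.203 = 0.180 mL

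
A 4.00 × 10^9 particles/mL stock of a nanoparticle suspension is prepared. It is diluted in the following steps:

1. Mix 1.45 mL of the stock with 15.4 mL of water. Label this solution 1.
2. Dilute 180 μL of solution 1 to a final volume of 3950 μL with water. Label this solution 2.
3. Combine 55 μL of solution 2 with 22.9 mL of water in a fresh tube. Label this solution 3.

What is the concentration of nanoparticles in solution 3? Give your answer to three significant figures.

3.76 × 10^4 particles/mL

Step 1: 1.45 mL + 15.4 mL = 16.85 mL total → factor 16.85/1.45 = 11.621
Step 2: 180 μL brought to 3950 μL → factor 3950/180 = 21.944
Step 3: 55 μL + 22.9 mL = 22955 μL total → factor 22955/55 = 417.36
Overall dilution factor = 11.621 × 21.944 × 417.36 = 1.0643 × 10^5
Final = 4.00 × 10^9 particles/mL / 1.0643 × 10^5 = 3.76 × 10^4 particles/mL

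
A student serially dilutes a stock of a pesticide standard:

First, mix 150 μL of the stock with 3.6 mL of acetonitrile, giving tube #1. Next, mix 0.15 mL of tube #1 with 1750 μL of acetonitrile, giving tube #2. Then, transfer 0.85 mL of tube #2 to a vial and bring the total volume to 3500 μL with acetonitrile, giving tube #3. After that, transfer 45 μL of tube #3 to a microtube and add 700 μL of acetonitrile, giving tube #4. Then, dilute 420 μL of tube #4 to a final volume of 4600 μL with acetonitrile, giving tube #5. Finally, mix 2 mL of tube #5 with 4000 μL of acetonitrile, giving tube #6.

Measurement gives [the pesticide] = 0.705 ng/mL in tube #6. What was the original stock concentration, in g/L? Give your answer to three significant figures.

0.500 g/L

Step 1: 150 μL + 3.6 mL = 3750 μL total → factor 3750/150 = 25
Step 2: 0.15 mL + 1750 μL = 1.9 mL total → factor 1.9/0.15 = 12.667
Step 3: 0.85 mL brought to 3500 μL → factor 3.5/0.85 = 4.1176
Step 4: 45 μL + 700 μL = 745 μL total → factor 745/45 = 16.556
Step 5: 420 μL brought to 4600 μL → factor 4600/420 = 10.952
Step 6: 2 mL + 4000 μL = 6 mL total → factor 6/2 = 3
Overall dilution factor = 25 × 12.667 × 4.1176 × 16.556 × 10.952 × 3 = 7.0929 × 10^5
Stock = 0.705 ng/mL × 7.0929 × 10^5 = 5.001 × 10^5 ng/mL = 0.500 g/L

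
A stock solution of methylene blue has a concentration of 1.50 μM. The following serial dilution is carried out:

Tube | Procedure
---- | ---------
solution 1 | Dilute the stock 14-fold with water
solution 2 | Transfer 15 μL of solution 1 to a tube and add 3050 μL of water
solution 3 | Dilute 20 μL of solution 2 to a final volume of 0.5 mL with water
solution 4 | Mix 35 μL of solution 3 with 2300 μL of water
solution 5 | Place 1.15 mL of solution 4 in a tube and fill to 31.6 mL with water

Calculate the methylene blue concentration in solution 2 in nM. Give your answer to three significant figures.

Step 1: 14-fold → factor 14
Step 2: 15 μL + 3050 μL = 3065 μL total → factor 3065/15 = 204.33
Dilution factor through solution 2 = 14 × 204.33 = 2860.7
[solution 2] = 1.50 μM / 2860.7 = 0.0005244 μM = 0.524 nM

0.524 nM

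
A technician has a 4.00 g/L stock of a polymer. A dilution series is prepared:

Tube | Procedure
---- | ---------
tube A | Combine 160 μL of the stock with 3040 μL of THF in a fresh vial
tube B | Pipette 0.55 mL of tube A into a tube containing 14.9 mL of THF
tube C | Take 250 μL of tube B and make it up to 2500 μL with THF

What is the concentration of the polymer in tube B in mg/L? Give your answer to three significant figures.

Step 1: 160 μL + 3040 μL = 3200 μL total → factor 3200/160 = 20
Step 2: 0.55 mL + 14.9 mL = 15.45 mL total → factor 15.45/0.55 = 28.091
Dilution factor through tube B = 20 × 28.091 = 561.82
[tube B] = 4.00 g/L / 561.82 = 0.007120 g/L = 7.12 mg/L

7.12 mg/L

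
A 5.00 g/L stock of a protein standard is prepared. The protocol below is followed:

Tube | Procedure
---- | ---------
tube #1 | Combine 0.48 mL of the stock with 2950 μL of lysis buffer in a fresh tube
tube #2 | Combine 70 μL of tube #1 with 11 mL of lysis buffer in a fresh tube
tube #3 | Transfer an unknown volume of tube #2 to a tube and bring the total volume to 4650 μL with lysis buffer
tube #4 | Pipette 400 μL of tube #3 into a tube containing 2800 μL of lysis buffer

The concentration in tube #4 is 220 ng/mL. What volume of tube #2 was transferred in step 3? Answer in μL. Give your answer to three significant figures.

Step 1: 0.48 mL + 2950 μL = 3.43 mL total → factor 3.43/0.48 = 7.1458
Step 2: 70 μL + 11 mL = 11070 μL total → factor 11070/70 = 158.14
Step 3: v brought to 4650 μL → factor = 4650 μL/v
Step 4: 400 μL + 2800 μL = 3200 μL total → factor 3200/400 = 8
Product of known-step factors = 9040.5
Overall factor = 5.00 g/L / (220 ng/mL) = 22727
Step-3 factor = 22727 / 9040.5 = 2.5139
v = 4650 μL / 2.5139 = 1.85 × 10^3 μL

1.85 × 10^3 μL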